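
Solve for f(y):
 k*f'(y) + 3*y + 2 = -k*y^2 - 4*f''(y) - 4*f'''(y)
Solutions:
 f(y) = C1 + C2*exp(y*(sqrt(1 - k) - 1)/2) + C3*exp(-y*(sqrt(1 - k) + 1)/2) - y^3/3 + 5*y^2/(2*k) + 6*y/k - 20*y/k^2


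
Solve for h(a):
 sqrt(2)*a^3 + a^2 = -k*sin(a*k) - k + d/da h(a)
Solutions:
 h(a) = C1 + sqrt(2)*a^4/4 + a^3/3 + a*k - cos(a*k)


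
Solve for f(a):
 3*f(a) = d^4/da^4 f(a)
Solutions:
 f(a) = C1*exp(-3^(1/4)*a) + C2*exp(3^(1/4)*a) + C3*sin(3^(1/4)*a) + C4*cos(3^(1/4)*a)


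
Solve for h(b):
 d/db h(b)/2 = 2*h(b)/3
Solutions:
 h(b) = C1*exp(4*b/3)


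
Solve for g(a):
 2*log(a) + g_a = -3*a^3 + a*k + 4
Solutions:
 g(a) = C1 - 3*a^4/4 + a^2*k/2 - 2*a*log(a) + 6*a


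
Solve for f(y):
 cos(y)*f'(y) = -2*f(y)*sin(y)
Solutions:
 f(y) = C1*cos(y)^2


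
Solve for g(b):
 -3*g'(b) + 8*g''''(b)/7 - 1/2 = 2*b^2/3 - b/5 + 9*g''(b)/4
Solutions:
 g(b) = C1 + C2*exp(-42^(1/3)*b*(42^(1/3)/(sqrt(214) + 16)^(1/3) + (sqrt(214) + 16)^(1/3))/16)*sin(14^(1/3)*3^(1/6)*b*(-3^(2/3)*(sqrt(214) + 16)^(1/3) + 3*14^(1/3)/(sqrt(214) + 16)^(1/3))/16) + C3*exp(-42^(1/3)*b*(42^(1/3)/(sqrt(214) + 16)^(1/3) + (sqrt(214) + 16)^(1/3))/16)*cos(14^(1/3)*3^(1/6)*b*(-3^(2/3)*(sqrt(214) + 16)^(1/3) + 3*14^(1/3)/(sqrt(214) + 16)^(1/3))/16) + C4*exp(42^(1/3)*b*(42^(1/3)/(sqrt(214) + 16)^(1/3) + (sqrt(214) + 16)^(1/3))/8) - 2*b^3/27 + b^2/5 - 7*b/15


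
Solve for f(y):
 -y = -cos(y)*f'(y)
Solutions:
 f(y) = C1 + Integral(y/cos(y), y)


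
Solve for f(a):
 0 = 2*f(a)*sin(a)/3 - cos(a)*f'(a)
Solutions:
 f(a) = C1/cos(a)^(2/3)


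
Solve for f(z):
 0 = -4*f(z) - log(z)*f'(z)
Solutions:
 f(z) = C1*exp(-4*li(z))


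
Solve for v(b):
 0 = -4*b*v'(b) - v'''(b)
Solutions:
 v(b) = C1 + Integral(C2*airyai(-2^(2/3)*b) + C3*airybi(-2^(2/3)*b), b)


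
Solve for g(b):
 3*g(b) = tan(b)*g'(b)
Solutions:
 g(b) = C1*sin(b)^3


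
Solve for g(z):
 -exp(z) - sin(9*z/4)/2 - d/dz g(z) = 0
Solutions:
 g(z) = C1 - exp(z) + 2*cos(9*z/4)/9


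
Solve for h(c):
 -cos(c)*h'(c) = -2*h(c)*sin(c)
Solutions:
 h(c) = C1/cos(c)^2


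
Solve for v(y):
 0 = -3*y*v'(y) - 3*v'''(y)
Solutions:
 v(y) = C1 + Integral(C2*airyai(-y) + C3*airybi(-y), y)


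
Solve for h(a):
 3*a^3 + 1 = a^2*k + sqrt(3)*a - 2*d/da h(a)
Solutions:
 h(a) = C1 - 3*a^4/8 + a^3*k/6 + sqrt(3)*a^2/4 - a/2


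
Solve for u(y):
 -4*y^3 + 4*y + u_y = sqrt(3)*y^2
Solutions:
 u(y) = C1 + y^4 + sqrt(3)*y^3/3 - 2*y^2


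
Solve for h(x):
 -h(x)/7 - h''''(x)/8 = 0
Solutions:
 h(x) = (C1*sin(2^(1/4)*7^(3/4)*x/7) + C2*cos(2^(1/4)*7^(3/4)*x/7))*exp(-2^(1/4)*7^(3/4)*x/7) + (C3*sin(2^(1/4)*7^(3/4)*x/7) + C4*cos(2^(1/4)*7^(3/4)*x/7))*exp(2^(1/4)*7^(3/4)*x/7)


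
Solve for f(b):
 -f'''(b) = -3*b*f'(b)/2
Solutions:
 f(b) = C1 + Integral(C2*airyai(2^(2/3)*3^(1/3)*b/2) + C3*airybi(2^(2/3)*3^(1/3)*b/2), b)


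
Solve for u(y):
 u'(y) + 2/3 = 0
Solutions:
 u(y) = C1 - 2*y/3


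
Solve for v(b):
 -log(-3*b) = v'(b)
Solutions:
 v(b) = C1 - b*log(-b) + b*(1 - log(3))


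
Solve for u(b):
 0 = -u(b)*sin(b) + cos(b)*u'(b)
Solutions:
 u(b) = C1/cos(b)


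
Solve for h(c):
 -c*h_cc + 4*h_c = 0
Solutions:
 h(c) = C1 + C2*c^5


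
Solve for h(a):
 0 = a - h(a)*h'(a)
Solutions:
 h(a) = -sqrt(C1 + a^2)
 h(a) = sqrt(C1 + a^2)


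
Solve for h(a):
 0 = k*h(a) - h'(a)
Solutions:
 h(a) = C1*exp(a*k)


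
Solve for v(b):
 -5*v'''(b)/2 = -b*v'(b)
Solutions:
 v(b) = C1 + Integral(C2*airyai(2^(1/3)*5^(2/3)*b/5) + C3*airybi(2^(1/3)*5^(2/3)*b/5), b)


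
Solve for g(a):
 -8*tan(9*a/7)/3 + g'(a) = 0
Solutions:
 g(a) = C1 - 56*log(cos(9*a/7))/27


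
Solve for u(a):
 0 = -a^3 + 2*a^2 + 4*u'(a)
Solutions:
 u(a) = C1 + a^4/16 - a^3/6


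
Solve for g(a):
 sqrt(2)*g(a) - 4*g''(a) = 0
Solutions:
 g(a) = C1*exp(-2^(1/4)*a/2) + C2*exp(2^(1/4)*a/2)


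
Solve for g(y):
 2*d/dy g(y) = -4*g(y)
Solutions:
 g(y) = C1*exp(-2*y)


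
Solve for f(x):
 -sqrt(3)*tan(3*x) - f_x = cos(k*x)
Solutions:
 f(x) = C1 - Piecewise((sin(k*x)/k, Ne(k, 0)), (x, True)) + sqrt(3)*log(cos(3*x))/3


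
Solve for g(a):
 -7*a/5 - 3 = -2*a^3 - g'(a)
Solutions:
 g(a) = C1 - a^4/2 + 7*a^2/10 + 3*a


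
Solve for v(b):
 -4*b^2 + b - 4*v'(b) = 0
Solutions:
 v(b) = C1 - b^3/3 + b^2/8


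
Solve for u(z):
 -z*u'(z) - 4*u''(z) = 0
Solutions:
 u(z) = C1 + C2*erf(sqrt(2)*z/4)


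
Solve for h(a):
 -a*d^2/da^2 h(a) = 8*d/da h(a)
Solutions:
 h(a) = C1 + C2/a^7


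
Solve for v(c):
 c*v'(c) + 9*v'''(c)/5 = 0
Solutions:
 v(c) = C1 + Integral(C2*airyai(-15^(1/3)*c/3) + C3*airybi(-15^(1/3)*c/3), c)


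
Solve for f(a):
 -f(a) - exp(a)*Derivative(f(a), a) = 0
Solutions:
 f(a) = C1*exp(exp(-a))


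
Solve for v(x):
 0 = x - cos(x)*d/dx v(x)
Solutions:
 v(x) = C1 + Integral(x/cos(x), x)


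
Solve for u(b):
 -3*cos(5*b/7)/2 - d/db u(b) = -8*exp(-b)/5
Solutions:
 u(b) = C1 - 21*sin(5*b/7)/10 - 8*exp(-b)/5


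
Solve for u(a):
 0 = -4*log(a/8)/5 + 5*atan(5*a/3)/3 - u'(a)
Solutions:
 u(a) = C1 - 4*a*log(a)/5 + 5*a*atan(5*a/3)/3 + 4*a/5 + 12*a*log(2)/5 - log(25*a^2 + 9)/2


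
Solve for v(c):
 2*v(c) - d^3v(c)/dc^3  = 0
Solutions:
 v(c) = C3*exp(2^(1/3)*c) + (C1*sin(2^(1/3)*sqrt(3)*c/2) + C2*cos(2^(1/3)*sqrt(3)*c/2))*exp(-2^(1/3)*c/2)


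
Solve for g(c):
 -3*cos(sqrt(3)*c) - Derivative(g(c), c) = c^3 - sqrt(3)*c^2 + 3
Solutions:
 g(c) = C1 - c^4/4 + sqrt(3)*c^3/3 - 3*c - sqrt(3)*sin(sqrt(3)*c)


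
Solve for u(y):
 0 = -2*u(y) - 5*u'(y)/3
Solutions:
 u(y) = C1*exp(-6*y/5)


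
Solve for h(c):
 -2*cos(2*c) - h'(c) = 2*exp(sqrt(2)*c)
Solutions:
 h(c) = C1 - sqrt(2)*exp(sqrt(2)*c) - sin(2*c)


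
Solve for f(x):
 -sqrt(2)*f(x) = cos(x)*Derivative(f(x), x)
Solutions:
 f(x) = C1*(sin(x) - 1)^(sqrt(2)/2)/(sin(x) + 1)^(sqrt(2)/2)


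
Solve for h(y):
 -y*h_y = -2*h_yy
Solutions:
 h(y) = C1 + C2*erfi(y/2)


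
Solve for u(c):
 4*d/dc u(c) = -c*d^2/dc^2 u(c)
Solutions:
 u(c) = C1 + C2/c^3


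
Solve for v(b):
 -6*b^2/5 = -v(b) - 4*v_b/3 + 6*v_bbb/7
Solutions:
 v(b) = C1*exp(-42^(1/3)*b*(4*42^(1/3)/(sqrt(3873) + 81)^(1/3) + (sqrt(3873) + 81)^(1/3))/36)*sin(14^(1/3)*3^(1/6)*b*(-3^(2/3)*(sqrt(3873) + 81)^(1/3) + 12*14^(1/3)/(sqrt(3873) + 81)^(1/3))/36) + C2*exp(-42^(1/3)*b*(4*42^(1/3)/(sqrt(3873) + 81)^(1/3) + (sqrt(3873) + 81)^(1/3))/36)*cos(14^(1/3)*3^(1/6)*b*(-3^(2/3)*(sqrt(3873) + 81)^(1/3) + 12*14^(1/3)/(sqrt(3873) + 81)^(1/3))/36) + C3*exp(42^(1/3)*b*(4*42^(1/3)/(sqrt(3873) + 81)^(1/3) + (sqrt(3873) + 81)^(1/3))/18) + 6*b^2/5 - 16*b/5 + 64/15


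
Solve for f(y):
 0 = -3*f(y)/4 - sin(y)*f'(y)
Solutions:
 f(y) = C1*(cos(y) + 1)^(3/8)/(cos(y) - 1)^(3/8)


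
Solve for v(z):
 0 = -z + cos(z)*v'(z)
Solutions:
 v(z) = C1 + Integral(z/cos(z), z)


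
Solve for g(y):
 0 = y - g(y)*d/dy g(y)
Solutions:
 g(y) = -sqrt(C1 + y^2)
 g(y) = sqrt(C1 + y^2)


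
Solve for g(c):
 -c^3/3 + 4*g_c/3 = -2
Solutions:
 g(c) = C1 + c^4/16 - 3*c/2


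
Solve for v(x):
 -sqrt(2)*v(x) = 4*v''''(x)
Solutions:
 v(x) = (C1*sin(2^(1/8)*x/2) + C2*cos(2^(1/8)*x/2))*exp(-2^(1/8)*x/2) + (C3*sin(2^(1/8)*x/2) + C4*cos(2^(1/8)*x/2))*exp(2^(1/8)*x/2)


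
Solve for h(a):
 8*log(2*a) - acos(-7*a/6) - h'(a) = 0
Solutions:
 h(a) = C1 + 8*a*log(a) - a*acos(-7*a/6) - 8*a + 8*a*log(2) - sqrt(36 - 49*a^2)/7


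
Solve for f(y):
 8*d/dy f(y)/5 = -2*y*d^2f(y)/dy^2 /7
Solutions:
 f(y) = C1 + C2/y^(23/5)


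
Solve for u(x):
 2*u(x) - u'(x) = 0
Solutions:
 u(x) = C1*exp(2*x)


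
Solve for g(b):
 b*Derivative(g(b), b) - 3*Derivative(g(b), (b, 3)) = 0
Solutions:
 g(b) = C1 + Integral(C2*airyai(3^(2/3)*b/3) + C3*airybi(3^(2/3)*b/3), b)


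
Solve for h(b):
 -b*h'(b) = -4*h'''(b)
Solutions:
 h(b) = C1 + Integral(C2*airyai(2^(1/3)*b/2) + C3*airybi(2^(1/3)*b/2), b)


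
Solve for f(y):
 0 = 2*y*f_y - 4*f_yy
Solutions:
 f(y) = C1 + C2*erfi(y/2)


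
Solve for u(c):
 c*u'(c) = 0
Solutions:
 u(c) = C1


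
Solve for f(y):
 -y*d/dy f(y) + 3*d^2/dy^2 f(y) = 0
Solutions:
 f(y) = C1 + C2*erfi(sqrt(6)*y/6)


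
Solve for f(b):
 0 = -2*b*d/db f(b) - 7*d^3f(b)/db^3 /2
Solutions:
 f(b) = C1 + Integral(C2*airyai(-14^(2/3)*b/7) + C3*airybi(-14^(2/3)*b/7), b)


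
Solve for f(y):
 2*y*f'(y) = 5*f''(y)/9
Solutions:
 f(y) = C1 + C2*erfi(3*sqrt(5)*y/5)


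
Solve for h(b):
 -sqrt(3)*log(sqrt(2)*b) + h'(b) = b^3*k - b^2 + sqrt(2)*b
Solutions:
 h(b) = C1 + b^4*k/4 - b^3/3 + sqrt(2)*b^2/2 + sqrt(3)*b*log(b) - sqrt(3)*b + sqrt(3)*b*log(2)/2


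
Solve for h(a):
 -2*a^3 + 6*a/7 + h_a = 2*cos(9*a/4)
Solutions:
 h(a) = C1 + a^4/2 - 3*a^2/7 + 8*sin(9*a/4)/9


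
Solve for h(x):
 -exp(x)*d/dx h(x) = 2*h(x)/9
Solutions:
 h(x) = C1*exp(2*exp(-x)/9)


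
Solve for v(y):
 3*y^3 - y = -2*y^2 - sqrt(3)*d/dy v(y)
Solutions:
 v(y) = C1 - sqrt(3)*y^4/4 - 2*sqrt(3)*y^3/9 + sqrt(3)*y^2/6


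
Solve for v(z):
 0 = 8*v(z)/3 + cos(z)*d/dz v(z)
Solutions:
 v(z) = C1*(sin(z) - 1)^(4/3)/(sin(z) + 1)^(4/3)


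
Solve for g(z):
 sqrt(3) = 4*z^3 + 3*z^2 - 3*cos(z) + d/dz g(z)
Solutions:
 g(z) = C1 - z^4 - z^3 + sqrt(3)*z + 3*sin(z)


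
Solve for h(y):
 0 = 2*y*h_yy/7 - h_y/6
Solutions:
 h(y) = C1 + C2*y^(19/12)


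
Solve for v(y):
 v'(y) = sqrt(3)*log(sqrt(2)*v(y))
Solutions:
 -2*sqrt(3)*Integral(1/(2*log(_y) + log(2)), (_y, v(y)))/3 = C1 - y


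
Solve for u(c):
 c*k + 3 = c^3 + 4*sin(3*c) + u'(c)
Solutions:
 u(c) = C1 - c^4/4 + c^2*k/2 + 3*c + 4*cos(3*c)/3


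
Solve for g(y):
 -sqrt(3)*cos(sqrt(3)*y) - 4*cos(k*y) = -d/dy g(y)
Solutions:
 g(y) = C1 + sin(sqrt(3)*y) + 4*sin(k*y)/k


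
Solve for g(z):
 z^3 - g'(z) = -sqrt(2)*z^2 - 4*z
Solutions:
 g(z) = C1 + z^4/4 + sqrt(2)*z^3/3 + 2*z^2


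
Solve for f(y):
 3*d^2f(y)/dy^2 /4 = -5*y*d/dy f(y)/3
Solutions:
 f(y) = C1 + C2*erf(sqrt(10)*y/3)


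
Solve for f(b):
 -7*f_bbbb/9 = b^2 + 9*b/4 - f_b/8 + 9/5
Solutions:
 f(b) = C1 + C4*exp(21^(2/3)*b/14) + 8*b^3/3 + 9*b^2 + 72*b/5 + (C2*sin(3*3^(1/6)*7^(2/3)*b/28) + C3*cos(3*3^(1/6)*7^(2/3)*b/28))*exp(-21^(2/3)*b/28)


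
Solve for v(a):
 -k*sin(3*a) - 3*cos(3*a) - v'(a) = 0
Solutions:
 v(a) = C1 + k*cos(3*a)/3 - sin(3*a)


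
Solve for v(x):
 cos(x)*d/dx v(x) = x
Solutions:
 v(x) = C1 + Integral(x/cos(x), x)


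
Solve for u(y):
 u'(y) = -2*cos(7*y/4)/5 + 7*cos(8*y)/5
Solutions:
 u(y) = C1 - 8*sin(7*y/4)/35 + 7*sin(8*y)/40


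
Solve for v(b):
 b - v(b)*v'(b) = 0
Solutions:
 v(b) = -sqrt(C1 + b^2)
 v(b) = sqrt(C1 + b^2)


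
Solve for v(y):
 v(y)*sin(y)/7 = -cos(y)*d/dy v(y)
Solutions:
 v(y) = C1*cos(y)^(1/7)


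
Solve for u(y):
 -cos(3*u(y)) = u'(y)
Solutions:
 u(y) = -asin((C1 + exp(6*y))/(C1 - exp(6*y)))/3 + pi/3
 u(y) = asin((C1 + exp(6*y))/(C1 - exp(6*y)))/3


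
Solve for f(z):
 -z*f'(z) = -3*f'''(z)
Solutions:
 f(z) = C1 + Integral(C2*airyai(3^(2/3)*z/3) + C3*airybi(3^(2/3)*z/3), z)


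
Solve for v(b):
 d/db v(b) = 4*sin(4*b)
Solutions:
 v(b) = C1 - cos(4*b)


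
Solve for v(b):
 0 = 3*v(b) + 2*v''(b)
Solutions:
 v(b) = C1*sin(sqrt(6)*b/2) + C2*cos(sqrt(6)*b/2)


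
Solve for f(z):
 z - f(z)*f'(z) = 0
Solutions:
 f(z) = -sqrt(C1 + z^2)
 f(z) = sqrt(C1 + z^2)


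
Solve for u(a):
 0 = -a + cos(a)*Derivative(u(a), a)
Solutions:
 u(a) = C1 + Integral(a/cos(a), a)


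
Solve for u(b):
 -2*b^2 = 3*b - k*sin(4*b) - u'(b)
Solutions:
 u(b) = C1 + 2*b^3/3 + 3*b^2/2 + k*cos(4*b)/4


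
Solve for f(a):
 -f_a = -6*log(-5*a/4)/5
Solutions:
 f(a) = C1 + 6*a*log(-a)/5 + 6*a*(-2*log(2) - 1 + log(5))/5


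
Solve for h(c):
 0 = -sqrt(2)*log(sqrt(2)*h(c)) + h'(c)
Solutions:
 -sqrt(2)*Integral(1/(2*log(_y) + log(2)), (_y, h(c))) = C1 - c


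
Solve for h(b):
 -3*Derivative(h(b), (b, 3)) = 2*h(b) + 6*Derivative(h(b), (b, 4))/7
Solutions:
 h(b) = C1*exp(b*(-21 + sqrt(3)*sqrt(128*7^(2/3)/(sqrt(165809) + 441)^(1/3) + 8*7^(1/3)*(sqrt(165809) + 441)^(1/3) + 147))/24)*sin(sqrt(6)*b*sqrt(-147 + 64*7^(2/3)/(sqrt(165809) + 441)^(1/3) + 4*7^(1/3)*(sqrt(165809) + 441)^(1/3) + 1029*sqrt(3)/sqrt(128*7^(2/3)/(sqrt(165809) + 441)^(1/3) + 8*7^(1/3)*(sqrt(165809) + 441)^(1/3) + 147))/24) + C2*exp(b*(-21 + sqrt(3)*sqrt(128*7^(2/3)/(sqrt(165809) + 441)^(1/3) + 8*7^(1/3)*(sqrt(165809) + 441)^(1/3) + 147))/24)*cos(sqrt(6)*b*sqrt(-147 + 64*7^(2/3)/(sqrt(165809) + 441)^(1/3) + 4*7^(1/3)*(sqrt(165809) + 441)^(1/3) + 1029*sqrt(3)/sqrt(128*7^(2/3)/(sqrt(165809) + 441)^(1/3) + 8*7^(1/3)*(sqrt(165809) + 441)^(1/3) + 147))/24) + C3*exp(-b*(21 + sqrt(6)*sqrt(-4*7^(1/3)*(sqrt(165809) + 441)^(1/3) - 64*7^(2/3)/(sqrt(165809) + 441)^(1/3) + 1029*sqrt(3)/sqrt(128*7^(2/3)/(sqrt(165809) + 441)^(1/3) + 8*7^(1/3)*(sqrt(165809) + 441)^(1/3) + 147) + 147) + sqrt(3)*sqrt(128*7^(2/3)/(sqrt(165809) + 441)^(1/3) + 8*7^(1/3)*(sqrt(165809) + 441)^(1/3) + 147))/24) + C4*exp(b*(-sqrt(3)*sqrt(128*7^(2/3)/(sqrt(165809) + 441)^(1/3) + 8*7^(1/3)*(sqrt(165809) + 441)^(1/3) + 147) - 21 + sqrt(6)*sqrt(-4*7^(1/3)*(sqrt(165809) + 441)^(1/3) - 64*7^(2/3)/(sqrt(165809) + 441)^(1/3) + 1029*sqrt(3)/sqrt(128*7^(2/3)/(sqrt(165809) + 441)^(1/3) + 8*7^(1/3)*(sqrt(165809) + 441)^(1/3) + 147) + 147))/24)


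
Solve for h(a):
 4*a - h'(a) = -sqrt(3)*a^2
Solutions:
 h(a) = C1 + sqrt(3)*a^3/3 + 2*a^2


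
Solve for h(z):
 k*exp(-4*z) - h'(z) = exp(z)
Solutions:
 h(z) = C1 - k*exp(-4*z)/4 - exp(z)


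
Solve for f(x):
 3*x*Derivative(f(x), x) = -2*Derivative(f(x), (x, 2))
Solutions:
 f(x) = C1 + C2*erf(sqrt(3)*x/2)


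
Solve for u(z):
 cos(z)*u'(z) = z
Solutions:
 u(z) = C1 + Integral(z/cos(z), z)


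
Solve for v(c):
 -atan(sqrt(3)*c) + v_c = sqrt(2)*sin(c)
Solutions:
 v(c) = C1 + c*atan(sqrt(3)*c) - sqrt(3)*log(3*c^2 + 1)/6 - sqrt(2)*cos(c)


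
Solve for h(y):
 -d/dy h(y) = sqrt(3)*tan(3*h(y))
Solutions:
 h(y) = -asin(C1*exp(-3*sqrt(3)*y))/3 + pi/3
 h(y) = asin(C1*exp(-3*sqrt(3)*y))/3


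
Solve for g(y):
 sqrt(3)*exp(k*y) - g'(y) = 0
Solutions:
 g(y) = C1 + sqrt(3)*exp(k*y)/k


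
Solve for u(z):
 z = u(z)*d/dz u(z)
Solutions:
 u(z) = -sqrt(C1 + z^2)
 u(z) = sqrt(C1 + z^2)


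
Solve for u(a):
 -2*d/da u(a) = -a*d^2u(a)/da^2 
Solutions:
 u(a) = C1 + C2*a^3


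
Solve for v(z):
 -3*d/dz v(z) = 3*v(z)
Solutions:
 v(z) = C1*exp(-z)


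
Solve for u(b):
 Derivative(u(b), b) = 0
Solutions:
 u(b) = C1


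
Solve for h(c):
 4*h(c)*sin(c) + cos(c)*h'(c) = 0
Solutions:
 h(c) = C1*cos(c)^4


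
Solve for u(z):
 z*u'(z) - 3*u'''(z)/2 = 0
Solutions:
 u(z) = C1 + Integral(C2*airyai(2^(1/3)*3^(2/3)*z/3) + C3*airybi(2^(1/3)*3^(2/3)*z/3), z)


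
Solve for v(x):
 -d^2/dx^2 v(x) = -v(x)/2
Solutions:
 v(x) = C1*exp(-sqrt(2)*x/2) + C2*exp(sqrt(2)*x/2)


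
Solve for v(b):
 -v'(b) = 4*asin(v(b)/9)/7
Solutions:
 Integral(1/asin(_y/9), (_y, v(b))) = C1 - 4*b/7


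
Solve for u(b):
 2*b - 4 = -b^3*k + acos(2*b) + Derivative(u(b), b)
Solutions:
 u(b) = C1 + b^4*k/4 + b^2 - b*acos(2*b) - 4*b + sqrt(1 - 4*b^2)/2


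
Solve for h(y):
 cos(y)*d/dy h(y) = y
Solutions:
 h(y) = C1 + Integral(y/cos(y), y)


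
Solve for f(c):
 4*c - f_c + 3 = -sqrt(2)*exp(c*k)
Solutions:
 f(c) = C1 + 2*c^2 + 3*c + sqrt(2)*exp(c*k)/k


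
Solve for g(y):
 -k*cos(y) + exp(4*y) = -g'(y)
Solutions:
 g(y) = C1 + k*sin(y) - exp(4*y)/4


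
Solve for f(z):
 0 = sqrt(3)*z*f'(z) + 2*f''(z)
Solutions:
 f(z) = C1 + C2*erf(3^(1/4)*z/2)


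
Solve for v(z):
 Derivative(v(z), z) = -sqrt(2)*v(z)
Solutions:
 v(z) = C1*exp(-sqrt(2)*z)


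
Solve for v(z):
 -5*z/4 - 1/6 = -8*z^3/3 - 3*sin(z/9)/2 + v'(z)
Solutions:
 v(z) = C1 + 2*z^4/3 - 5*z^2/8 - z/6 - 27*cos(z/9)/2


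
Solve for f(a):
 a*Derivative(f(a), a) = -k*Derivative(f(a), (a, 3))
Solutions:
 f(a) = C1 + Integral(C2*airyai(a*(-1/k)^(1/3)) + C3*airybi(a*(-1/k)^(1/3)), a)


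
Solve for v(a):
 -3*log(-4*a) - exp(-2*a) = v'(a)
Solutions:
 v(a) = C1 - 3*a*log(-a) + 3*a*(1 - 2*log(2)) + exp(-2*a)/2


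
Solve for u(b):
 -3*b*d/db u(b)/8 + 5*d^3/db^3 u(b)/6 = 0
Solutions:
 u(b) = C1 + Integral(C2*airyai(3^(2/3)*50^(1/3)*b/10) + C3*airybi(3^(2/3)*50^(1/3)*b/10), b)


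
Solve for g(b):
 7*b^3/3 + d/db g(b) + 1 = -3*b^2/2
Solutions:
 g(b) = C1 - 7*b^4/12 - b^3/2 - b


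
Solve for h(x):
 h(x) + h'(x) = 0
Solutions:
 h(x) = C1*exp(-x)


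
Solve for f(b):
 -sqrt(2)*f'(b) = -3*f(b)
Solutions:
 f(b) = C1*exp(3*sqrt(2)*b/2)


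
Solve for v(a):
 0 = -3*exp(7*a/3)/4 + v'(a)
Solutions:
 v(a) = C1 + 9*exp(7*a/3)/28


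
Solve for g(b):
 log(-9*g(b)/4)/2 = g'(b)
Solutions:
 -2*Integral(1/(log(-_y) - 2*log(2) + 2*log(3)), (_y, g(b))) = C1 - b


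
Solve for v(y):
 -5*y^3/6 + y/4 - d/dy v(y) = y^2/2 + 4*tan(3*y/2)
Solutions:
 v(y) = C1 - 5*y^4/24 - y^3/6 + y^2/8 + 8*log(cos(3*y/2))/3


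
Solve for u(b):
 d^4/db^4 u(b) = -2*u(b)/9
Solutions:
 u(b) = (C1*sin(2^(3/4)*sqrt(3)*b/6) + C2*cos(2^(3/4)*sqrt(3)*b/6))*exp(-2^(3/4)*sqrt(3)*b/6) + (C3*sin(2^(3/4)*sqrt(3)*b/6) + C4*cos(2^(3/4)*sqrt(3)*b/6))*exp(2^(3/4)*sqrt(3)*b/6)


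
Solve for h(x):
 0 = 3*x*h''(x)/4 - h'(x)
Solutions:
 h(x) = C1 + C2*x^(7/3)


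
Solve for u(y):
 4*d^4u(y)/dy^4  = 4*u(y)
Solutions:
 u(y) = C1*exp(-y) + C2*exp(y) + C3*sin(y) + C4*cos(y)


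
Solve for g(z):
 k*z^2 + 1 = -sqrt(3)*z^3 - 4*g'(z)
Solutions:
 g(z) = C1 - k*z^3/12 - sqrt(3)*z^4/16 - z/4


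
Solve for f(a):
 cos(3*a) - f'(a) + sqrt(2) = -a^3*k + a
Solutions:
 f(a) = C1 + a^4*k/4 - a^2/2 + sqrt(2)*a + sin(3*a)/3


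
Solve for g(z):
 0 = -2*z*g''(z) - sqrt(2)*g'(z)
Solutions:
 g(z) = C1 + C2*z^(1 - sqrt(2)/2)


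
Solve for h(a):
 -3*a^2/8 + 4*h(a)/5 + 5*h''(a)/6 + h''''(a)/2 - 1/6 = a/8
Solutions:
 h(a) = 15*a^2/32 + 5*a/32 + (C1*sin(10^(3/4)*a*cos(atan(sqrt(815)/25)/2)/5) + C2*cos(10^(3/4)*a*cos(atan(sqrt(815)/25)/2)/5))*exp(-10^(3/4)*a*sin(atan(sqrt(815)/25)/2)/5) + (C3*sin(10^(3/4)*a*cos(atan(sqrt(815)/25)/2)/5) + C4*cos(10^(3/4)*a*cos(atan(sqrt(815)/25)/2)/5))*exp(10^(3/4)*a*sin(atan(sqrt(815)/25)/2)/5) - 295/384


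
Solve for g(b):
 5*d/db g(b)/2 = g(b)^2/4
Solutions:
 g(b) = -10/(C1 + b)


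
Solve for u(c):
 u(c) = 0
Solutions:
 u(c) = 0


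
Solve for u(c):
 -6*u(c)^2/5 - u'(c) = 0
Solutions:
 u(c) = 5/(C1 + 6*c)


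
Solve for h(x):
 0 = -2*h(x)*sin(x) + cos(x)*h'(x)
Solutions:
 h(x) = C1/cos(x)^2


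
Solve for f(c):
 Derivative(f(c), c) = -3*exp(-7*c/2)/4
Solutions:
 f(c) = C1 + 3*exp(-7*c/2)/14


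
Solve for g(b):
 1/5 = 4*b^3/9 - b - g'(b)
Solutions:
 g(b) = C1 + b^4/9 - b^2/2 - b/5


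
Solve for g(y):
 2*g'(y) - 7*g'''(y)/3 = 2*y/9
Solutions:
 g(y) = C1 + C2*exp(-sqrt(42)*y/7) + C3*exp(sqrt(42)*y/7) + y^2/18


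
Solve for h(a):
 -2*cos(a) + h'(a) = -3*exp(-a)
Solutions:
 h(a) = C1 + 2*sin(a) + 3*exp(-a)


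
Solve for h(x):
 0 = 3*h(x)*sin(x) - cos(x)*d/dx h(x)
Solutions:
 h(x) = C1/cos(x)^3


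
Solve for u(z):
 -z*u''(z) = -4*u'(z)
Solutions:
 u(z) = C1 + C2*z^5


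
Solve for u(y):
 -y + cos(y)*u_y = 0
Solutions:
 u(y) = C1 + Integral(y/cos(y), y)


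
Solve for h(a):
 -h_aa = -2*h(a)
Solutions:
 h(a) = C1*exp(-sqrt(2)*a) + C2*exp(sqrt(2)*a)


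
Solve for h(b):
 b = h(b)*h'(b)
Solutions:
 h(b) = -sqrt(C1 + b^2)
 h(b) = sqrt(C1 + b^2)


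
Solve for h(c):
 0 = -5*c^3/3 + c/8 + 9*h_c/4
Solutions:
 h(c) = C1 + 5*c^4/27 - c^2/36


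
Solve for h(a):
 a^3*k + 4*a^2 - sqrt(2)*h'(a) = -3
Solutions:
 h(a) = C1 + sqrt(2)*a^4*k/8 + 2*sqrt(2)*a^3/3 + 3*sqrt(2)*a/2


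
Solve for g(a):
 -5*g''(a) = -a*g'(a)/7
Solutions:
 g(a) = C1 + C2*erfi(sqrt(70)*a/70)


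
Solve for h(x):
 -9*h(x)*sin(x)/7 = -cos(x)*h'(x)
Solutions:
 h(x) = C1/cos(x)^(9/7)


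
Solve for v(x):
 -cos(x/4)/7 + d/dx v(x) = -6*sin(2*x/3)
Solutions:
 v(x) = C1 + 4*sin(x/4)/7 + 9*cos(2*x/3)


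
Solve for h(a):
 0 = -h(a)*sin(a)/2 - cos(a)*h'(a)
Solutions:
 h(a) = C1*sqrt(cos(a))


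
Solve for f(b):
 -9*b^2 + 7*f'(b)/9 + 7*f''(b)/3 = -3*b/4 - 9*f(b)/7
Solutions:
 f(b) = 7*b^2 - 2933*b/324 + (C1*sin(sqrt(923)*b/42) + C2*cos(sqrt(923)*b/42))*exp(-b/6) - 523075/26244


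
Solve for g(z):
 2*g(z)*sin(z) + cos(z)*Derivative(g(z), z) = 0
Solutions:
 g(z) = C1*cos(z)^2


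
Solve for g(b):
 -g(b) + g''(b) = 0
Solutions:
 g(b) = C1*exp(-b) + C2*exp(b)


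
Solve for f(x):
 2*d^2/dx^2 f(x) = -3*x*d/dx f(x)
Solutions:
 f(x) = C1 + C2*erf(sqrt(3)*x/2)


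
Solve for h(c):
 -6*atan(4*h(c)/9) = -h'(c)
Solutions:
 Integral(1/atan(4*_y/9), (_y, h(c))) = C1 + 6*c


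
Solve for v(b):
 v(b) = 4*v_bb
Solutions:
 v(b) = C1*exp(-b/2) + C2*exp(b/2)


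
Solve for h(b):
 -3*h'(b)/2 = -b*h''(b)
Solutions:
 h(b) = C1 + C2*b^(5/2)


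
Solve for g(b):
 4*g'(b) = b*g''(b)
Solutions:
 g(b) = C1 + C2*b^5


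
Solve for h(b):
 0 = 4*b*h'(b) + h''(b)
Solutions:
 h(b) = C1 + C2*erf(sqrt(2)*b)


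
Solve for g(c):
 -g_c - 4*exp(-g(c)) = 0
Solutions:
 g(c) = log(C1 - 4*c)


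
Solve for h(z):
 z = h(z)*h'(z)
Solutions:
 h(z) = -sqrt(C1 + z^2)
 h(z) = sqrt(C1 + z^2)


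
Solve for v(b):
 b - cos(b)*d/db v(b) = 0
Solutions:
 v(b) = C1 + Integral(b/cos(b), b)


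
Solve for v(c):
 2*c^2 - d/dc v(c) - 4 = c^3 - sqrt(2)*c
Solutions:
 v(c) = C1 - c^4/4 + 2*c^3/3 + sqrt(2)*c^2/2 - 4*c


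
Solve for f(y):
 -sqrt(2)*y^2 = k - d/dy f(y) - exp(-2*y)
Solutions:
 f(y) = C1 + k*y + sqrt(2)*y^3/3 + exp(-2*y)/2


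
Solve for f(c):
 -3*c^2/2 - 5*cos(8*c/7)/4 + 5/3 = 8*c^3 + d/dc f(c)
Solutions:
 f(c) = C1 - 2*c^4 - c^3/2 + 5*c/3 - 35*sin(8*c/7)/32


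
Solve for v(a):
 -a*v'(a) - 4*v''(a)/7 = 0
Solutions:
 v(a) = C1 + C2*erf(sqrt(14)*a/4)


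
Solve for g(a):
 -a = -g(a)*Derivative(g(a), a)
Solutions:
 g(a) = -sqrt(C1 + a^2)
 g(a) = sqrt(C1 + a^2)


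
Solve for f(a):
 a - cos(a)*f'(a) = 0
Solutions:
 f(a) = C1 + Integral(a/cos(a), a)


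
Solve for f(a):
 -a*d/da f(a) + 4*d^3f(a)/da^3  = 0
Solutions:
 f(a) = C1 + Integral(C2*airyai(2^(1/3)*a/2) + C3*airybi(2^(1/3)*a/2), a)


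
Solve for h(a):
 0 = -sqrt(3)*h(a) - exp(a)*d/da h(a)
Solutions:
 h(a) = C1*exp(sqrt(3)*exp(-a))


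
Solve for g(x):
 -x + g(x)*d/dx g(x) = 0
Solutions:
 g(x) = -sqrt(C1 + x^2)
 g(x) = sqrt(C1 + x^2)


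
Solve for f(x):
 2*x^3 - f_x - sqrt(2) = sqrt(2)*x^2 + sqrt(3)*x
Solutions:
 f(x) = C1 + x^4/2 - sqrt(2)*x^3/3 - sqrt(3)*x^2/2 - sqrt(2)*x


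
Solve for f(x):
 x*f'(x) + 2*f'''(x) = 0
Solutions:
 f(x) = C1 + Integral(C2*airyai(-2^(2/3)*x/2) + C3*airybi(-2^(2/3)*x/2), x)


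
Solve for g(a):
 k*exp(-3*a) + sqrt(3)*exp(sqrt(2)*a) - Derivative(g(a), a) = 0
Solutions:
 g(a) = C1 - k*exp(-3*a)/3 + sqrt(6)*exp(sqrt(2)*a)/2


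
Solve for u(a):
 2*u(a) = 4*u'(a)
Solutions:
 u(a) = C1*exp(a/2)


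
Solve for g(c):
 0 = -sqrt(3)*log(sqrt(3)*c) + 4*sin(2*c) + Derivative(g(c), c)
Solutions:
 g(c) = C1 + sqrt(3)*c*(log(c) - 1) + sqrt(3)*c*log(3)/2 + 2*cos(2*c)


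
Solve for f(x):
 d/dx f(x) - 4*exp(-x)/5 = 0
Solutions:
 f(x) = C1 - 4*exp(-x)/5


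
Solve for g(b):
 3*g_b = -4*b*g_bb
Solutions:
 g(b) = C1 + C2*b^(1/4)


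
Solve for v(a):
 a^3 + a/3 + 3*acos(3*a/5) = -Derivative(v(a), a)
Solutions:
 v(a) = C1 - a^4/4 - a^2/6 - 3*a*acos(3*a/5) + sqrt(25 - 9*a^2)


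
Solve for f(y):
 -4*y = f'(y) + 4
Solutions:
 f(y) = C1 - 2*y^2 - 4*y


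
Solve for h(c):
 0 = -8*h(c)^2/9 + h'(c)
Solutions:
 h(c) = -9/(C1 + 8*c)


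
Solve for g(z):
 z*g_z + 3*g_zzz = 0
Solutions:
 g(z) = C1 + Integral(C2*airyai(-3^(2/3)*z/3) + C3*airybi(-3^(2/3)*z/3), z)


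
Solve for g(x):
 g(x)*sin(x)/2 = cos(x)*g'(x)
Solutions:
 g(x) = C1/sqrt(cos(x))


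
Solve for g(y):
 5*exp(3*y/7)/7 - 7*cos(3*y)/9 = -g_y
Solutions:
 g(y) = C1 - 5*exp(3*y/7)/3 + 7*sin(3*y)/27


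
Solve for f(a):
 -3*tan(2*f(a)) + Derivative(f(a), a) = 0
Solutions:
 f(a) = -asin(C1*exp(6*a))/2 + pi/2
 f(a) = asin(C1*exp(6*a))/2


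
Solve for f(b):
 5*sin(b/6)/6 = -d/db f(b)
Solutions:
 f(b) = C1 + 5*cos(b/6)


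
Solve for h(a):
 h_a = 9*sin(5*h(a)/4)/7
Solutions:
 -9*a/7 + 2*log(cos(5*h(a)/4) - 1)/5 - 2*log(cos(5*h(a)/4) + 1)/5 = C1


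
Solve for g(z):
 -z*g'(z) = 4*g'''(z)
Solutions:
 g(z) = C1 + Integral(C2*airyai(-2^(1/3)*z/2) + C3*airybi(-2^(1/3)*z/2), z)


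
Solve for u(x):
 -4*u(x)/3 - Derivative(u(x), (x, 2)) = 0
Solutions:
 u(x) = C1*sin(2*sqrt(3)*x/3) + C2*cos(2*sqrt(3)*x/3)


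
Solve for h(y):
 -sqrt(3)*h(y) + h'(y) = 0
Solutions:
 h(y) = C1*exp(sqrt(3)*y)


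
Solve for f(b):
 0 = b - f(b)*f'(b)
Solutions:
 f(b) = -sqrt(C1 + b^2)
 f(b) = sqrt(C1 + b^2)


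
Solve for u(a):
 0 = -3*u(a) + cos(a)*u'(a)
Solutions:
 u(a) = C1*(sin(a) + 1)^(3/2)/(sin(a) - 1)^(3/2)


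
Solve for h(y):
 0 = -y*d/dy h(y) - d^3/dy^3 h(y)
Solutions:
 h(y) = C1 + Integral(C2*airyai(-y) + C3*airybi(-y), y)


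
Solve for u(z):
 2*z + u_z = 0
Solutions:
 u(z) = C1 - z^2


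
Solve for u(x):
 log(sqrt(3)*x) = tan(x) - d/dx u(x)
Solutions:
 u(x) = C1 - x*log(x) - x*log(3)/2 + x - log(cos(x))


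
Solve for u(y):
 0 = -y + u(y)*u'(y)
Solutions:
 u(y) = -sqrt(C1 + y^2)
 u(y) = sqrt(C1 + y^2)


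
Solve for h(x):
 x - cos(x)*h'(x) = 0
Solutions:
 h(x) = C1 + Integral(x/cos(x), x)


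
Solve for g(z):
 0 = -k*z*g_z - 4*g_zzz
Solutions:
 g(z) = C1 + Integral(C2*airyai(2^(1/3)*z*(-k)^(1/3)/2) + C3*airybi(2^(1/3)*z*(-k)^(1/3)/2), z)


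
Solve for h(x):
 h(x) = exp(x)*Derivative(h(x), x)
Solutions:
 h(x) = C1*exp(-exp(-x))


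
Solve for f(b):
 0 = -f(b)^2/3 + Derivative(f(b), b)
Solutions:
 f(b) = -3/(C1 + b)


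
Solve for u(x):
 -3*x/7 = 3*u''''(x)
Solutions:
 u(x) = C1 + C2*x + C3*x^2 + C4*x^3 - x^5/840


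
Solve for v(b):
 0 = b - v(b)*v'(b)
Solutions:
 v(b) = -sqrt(C1 + b^2)
 v(b) = sqrt(C1 + b^2)


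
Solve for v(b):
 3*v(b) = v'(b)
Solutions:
 v(b) = C1*exp(3*b)


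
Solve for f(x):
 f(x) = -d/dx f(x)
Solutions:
 f(x) = C1*exp(-x)


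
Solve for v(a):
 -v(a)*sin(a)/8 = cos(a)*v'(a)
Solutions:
 v(a) = C1*cos(a)^(1/8)


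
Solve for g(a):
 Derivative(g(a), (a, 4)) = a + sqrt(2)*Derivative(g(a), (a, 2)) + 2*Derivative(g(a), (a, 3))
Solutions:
 g(a) = C1 + C2*a + C3*exp(a*(1 - sqrt(1 + sqrt(2)))) + C4*exp(a*(1 + sqrt(1 + sqrt(2)))) - sqrt(2)*a^3/12 + a^2/2


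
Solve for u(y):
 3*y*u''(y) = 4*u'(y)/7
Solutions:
 u(y) = C1 + C2*y^(25/21)


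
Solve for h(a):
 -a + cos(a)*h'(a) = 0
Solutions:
 h(a) = C1 + Integral(a/cos(a), a)


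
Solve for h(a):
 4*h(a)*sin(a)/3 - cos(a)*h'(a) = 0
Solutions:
 h(a) = C1/cos(a)^(4/3)


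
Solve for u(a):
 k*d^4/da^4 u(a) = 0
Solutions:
 u(a) = C1 + C2*a + C3*a^2 + C4*a^3


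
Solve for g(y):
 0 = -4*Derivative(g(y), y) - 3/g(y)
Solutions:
 g(y) = -sqrt(C1 - 6*y)/2
 g(y) = sqrt(C1 - 6*y)/2


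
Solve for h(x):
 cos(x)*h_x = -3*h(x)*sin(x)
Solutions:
 h(x) = C1*cos(x)^3


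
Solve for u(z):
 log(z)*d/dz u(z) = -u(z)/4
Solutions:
 u(z) = C1*exp(-li(z)/4)


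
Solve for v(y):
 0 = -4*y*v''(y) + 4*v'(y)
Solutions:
 v(y) = C1 + C2*y^2


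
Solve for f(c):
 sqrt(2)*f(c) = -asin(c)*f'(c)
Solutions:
 f(c) = C1*exp(-sqrt(2)*Integral(1/asin(c), c))


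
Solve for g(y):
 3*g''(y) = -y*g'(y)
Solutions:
 g(y) = C1 + C2*erf(sqrt(6)*y/6)


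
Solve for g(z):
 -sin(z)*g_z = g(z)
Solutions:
 g(z) = C1*sqrt(cos(z) + 1)/sqrt(cos(z) - 1)


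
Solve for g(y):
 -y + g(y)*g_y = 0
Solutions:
 g(y) = -sqrt(C1 + y^2)
 g(y) = sqrt(C1 + y^2)


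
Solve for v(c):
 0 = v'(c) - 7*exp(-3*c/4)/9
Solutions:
 v(c) = C1 - 28*exp(-3*c/4)/27


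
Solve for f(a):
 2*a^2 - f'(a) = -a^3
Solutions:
 f(a) = C1 + a^4/4 + 2*a^3/3


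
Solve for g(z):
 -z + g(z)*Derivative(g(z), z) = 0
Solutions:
 g(z) = -sqrt(C1 + z^2)
 g(z) = sqrt(C1 + z^2)


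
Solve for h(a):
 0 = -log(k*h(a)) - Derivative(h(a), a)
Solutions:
 li(k*h(a))/k = C1 - a


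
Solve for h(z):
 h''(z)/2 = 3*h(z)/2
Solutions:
 h(z) = C1*exp(-sqrt(3)*z) + C2*exp(sqrt(3)*z)


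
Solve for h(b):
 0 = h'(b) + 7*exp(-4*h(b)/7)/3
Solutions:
 h(b) = 7*log(-I*(C1 - 4*b/3)^(1/4))
 h(b) = 7*log(I*(C1 - 4*b/3)^(1/4))
 h(b) = 7*log(-(C1 - 4*b/3)^(1/4))
 h(b) = 7*log(C1 - 4*b/3)/4


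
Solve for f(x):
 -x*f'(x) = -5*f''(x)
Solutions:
 f(x) = C1 + C2*erfi(sqrt(10)*x/10)


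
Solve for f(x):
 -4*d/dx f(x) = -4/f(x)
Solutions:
 f(x) = -sqrt(C1 + 2*x)
 f(x) = sqrt(C1 + 2*x)


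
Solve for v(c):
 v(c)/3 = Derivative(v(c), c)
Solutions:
 v(c) = C1*exp(c/3)


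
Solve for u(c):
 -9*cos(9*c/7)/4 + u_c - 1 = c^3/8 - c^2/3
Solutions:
 u(c) = C1 + c^4/32 - c^3/9 + c + 7*sin(9*c/7)/4


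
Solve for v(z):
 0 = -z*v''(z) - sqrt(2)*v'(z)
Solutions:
 v(z) = C1 + C2*z^(1 - sqrt(2))


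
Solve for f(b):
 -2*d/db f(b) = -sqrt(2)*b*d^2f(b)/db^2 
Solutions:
 f(b) = C1 + C2*b^(1 + sqrt(2))


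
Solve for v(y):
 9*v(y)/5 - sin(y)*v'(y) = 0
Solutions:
 v(y) = C1*(cos(y) - 1)^(9/10)/(cos(y) + 1)^(9/10)


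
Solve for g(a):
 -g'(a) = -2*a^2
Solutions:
 g(a) = C1 + 2*a^3/3


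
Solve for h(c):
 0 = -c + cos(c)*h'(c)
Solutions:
 h(c) = C1 + Integral(c/cos(c), c)


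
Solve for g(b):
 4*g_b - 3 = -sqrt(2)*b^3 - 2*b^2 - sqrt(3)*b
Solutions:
 g(b) = C1 - sqrt(2)*b^4/16 - b^3/6 - sqrt(3)*b^2/8 + 3*b/4


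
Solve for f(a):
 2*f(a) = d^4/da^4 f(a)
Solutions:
 f(a) = C1*exp(-2^(1/4)*a) + C2*exp(2^(1/4)*a) + C3*sin(2^(1/4)*a) + C4*cos(2^(1/4)*a)


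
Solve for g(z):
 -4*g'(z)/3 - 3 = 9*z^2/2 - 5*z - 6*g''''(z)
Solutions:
 g(z) = C1 + C4*exp(6^(1/3)*z/3) - 9*z^3/8 + 15*z^2/8 - 9*z/4 + (C2*sin(2^(1/3)*3^(5/6)*z/6) + C3*cos(2^(1/3)*3^(5/6)*z/6))*exp(-6^(1/3)*z/6)


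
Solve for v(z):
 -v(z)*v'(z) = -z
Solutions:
 v(z) = -sqrt(C1 + z^2)
 v(z) = sqrt(C1 + z^2)


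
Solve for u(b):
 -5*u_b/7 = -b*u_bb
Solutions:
 u(b) = C1 + C2*b^(12/7)


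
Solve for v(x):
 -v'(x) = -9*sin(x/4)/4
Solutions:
 v(x) = C1 - 9*cos(x/4)


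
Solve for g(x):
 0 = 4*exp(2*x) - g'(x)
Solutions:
 g(x) = C1 + 2*exp(2*x)


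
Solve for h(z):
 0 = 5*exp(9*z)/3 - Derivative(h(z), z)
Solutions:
 h(z) = C1 + 5*exp(9*z)/27


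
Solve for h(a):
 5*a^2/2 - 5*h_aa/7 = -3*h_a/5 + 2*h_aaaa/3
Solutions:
 h(a) = C1 + C2*exp(-a*(-25*980^(1/3)/(441 + sqrt(238231))^(1/3) + 350^(1/3)*(441 + sqrt(238231))^(1/3))/140)*sin(sqrt(3)*a*(25*980^(1/3)/(441 + sqrt(238231))^(1/3) + 350^(1/3)*(441 + sqrt(238231))^(1/3))/140) + C3*exp(-a*(-25*980^(1/3)/(441 + sqrt(238231))^(1/3) + 350^(1/3)*(441 + sqrt(238231))^(1/3))/140)*cos(sqrt(3)*a*(25*980^(1/3)/(441 + sqrt(238231))^(1/3) + 350^(1/3)*(441 + sqrt(238231))^(1/3))/140) + C4*exp(a*(-25*980^(1/3)/(441 + sqrt(238231))^(1/3) + 350^(1/3)*(441 + sqrt(238231))^(1/3))/70) - 25*a^3/18 - 625*a^2/126 - 15625*a/1323


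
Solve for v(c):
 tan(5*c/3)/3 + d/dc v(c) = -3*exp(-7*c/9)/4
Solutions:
 v(c) = C1 - log(tan(5*c/3)^2 + 1)/10 + 27*exp(-7*c/9)/28


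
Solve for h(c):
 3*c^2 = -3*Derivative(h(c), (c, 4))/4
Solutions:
 h(c) = C1 + C2*c + C3*c^2 + C4*c^3 - c^6/90


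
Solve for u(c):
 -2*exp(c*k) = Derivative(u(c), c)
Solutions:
 u(c) = C1 - 2*exp(c*k)/k


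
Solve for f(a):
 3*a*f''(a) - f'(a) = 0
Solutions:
 f(a) = C1 + C2*a^(4/3)


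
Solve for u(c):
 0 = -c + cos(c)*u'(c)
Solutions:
 u(c) = C1 + Integral(c/cos(c), c)


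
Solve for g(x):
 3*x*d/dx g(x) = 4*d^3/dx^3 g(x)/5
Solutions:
 g(x) = C1 + Integral(C2*airyai(30^(1/3)*x/2) + C3*airybi(30^(1/3)*x/2), x)


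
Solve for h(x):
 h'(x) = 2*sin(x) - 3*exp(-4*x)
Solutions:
 h(x) = C1 - 2*cos(x) + 3*exp(-4*x)/4


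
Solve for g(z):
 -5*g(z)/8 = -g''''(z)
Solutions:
 g(z) = C1*exp(-10^(1/4)*z/2) + C2*exp(10^(1/4)*z/2) + C3*sin(10^(1/4)*z/2) + C4*cos(10^(1/4)*z/2)


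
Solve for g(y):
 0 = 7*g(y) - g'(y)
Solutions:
 g(y) = C1*exp(7*y)


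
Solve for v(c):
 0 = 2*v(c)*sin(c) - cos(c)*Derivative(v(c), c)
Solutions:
 v(c) = C1/cos(c)^2


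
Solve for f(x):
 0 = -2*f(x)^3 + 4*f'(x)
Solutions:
 f(x) = -sqrt(-1/(C1 + x))
 f(x) = sqrt(-1/(C1 + x))


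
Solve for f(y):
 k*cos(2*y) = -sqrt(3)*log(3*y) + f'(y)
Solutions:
 f(y) = C1 + k*sin(2*y)/2 + sqrt(3)*y*(log(y) - 1) + sqrt(3)*y*log(3)


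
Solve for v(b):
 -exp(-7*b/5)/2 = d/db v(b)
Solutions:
 v(b) = C1 + 5*exp(-7*b/5)/14


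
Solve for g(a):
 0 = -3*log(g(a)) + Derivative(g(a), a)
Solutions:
 li(g(a)) = C1 + 3*a


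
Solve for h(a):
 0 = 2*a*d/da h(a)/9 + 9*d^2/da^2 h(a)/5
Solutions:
 h(a) = C1 + C2*erf(sqrt(5)*a/9)


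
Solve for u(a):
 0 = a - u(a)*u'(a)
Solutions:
 u(a) = -sqrt(C1 + a^2)
 u(a) = sqrt(C1 + a^2)


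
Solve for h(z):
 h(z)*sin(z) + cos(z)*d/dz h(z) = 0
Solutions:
 h(z) = C1*cos(z)


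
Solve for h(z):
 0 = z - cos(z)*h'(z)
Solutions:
 h(z) = C1 + Integral(z/cos(z), z)


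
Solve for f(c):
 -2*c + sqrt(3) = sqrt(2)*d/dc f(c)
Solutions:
 f(c) = C1 - sqrt(2)*c^2/2 + sqrt(6)*c/2


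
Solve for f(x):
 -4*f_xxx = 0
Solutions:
 f(x) = C1 + C2*x + C3*x^2


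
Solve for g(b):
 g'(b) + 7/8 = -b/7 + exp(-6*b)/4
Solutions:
 g(b) = C1 - b^2/14 - 7*b/8 - exp(-6*b)/24


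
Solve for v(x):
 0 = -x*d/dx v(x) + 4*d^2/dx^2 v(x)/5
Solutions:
 v(x) = C1 + C2*erfi(sqrt(10)*x/4)


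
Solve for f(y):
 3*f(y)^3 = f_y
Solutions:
 f(y) = -sqrt(2)*sqrt(-1/(C1 + 3*y))/2
 f(y) = sqrt(2)*sqrt(-1/(C1 + 3*y))/2


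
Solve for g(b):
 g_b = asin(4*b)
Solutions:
 g(b) = C1 + b*asin(4*b) + sqrt(1 - 16*b^2)/4


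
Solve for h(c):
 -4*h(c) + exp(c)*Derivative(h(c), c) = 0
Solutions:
 h(c) = C1*exp(-4*exp(-c))


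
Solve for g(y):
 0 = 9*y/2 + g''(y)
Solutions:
 g(y) = C1 + C2*y - 3*y^3/4


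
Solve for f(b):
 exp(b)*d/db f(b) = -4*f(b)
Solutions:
 f(b) = C1*exp(4*exp(-b))


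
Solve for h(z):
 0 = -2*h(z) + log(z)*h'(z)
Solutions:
 h(z) = C1*exp(2*li(z))


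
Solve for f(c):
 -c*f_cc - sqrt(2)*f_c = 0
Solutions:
 f(c) = C1 + C2*c^(1 - sqrt(2))


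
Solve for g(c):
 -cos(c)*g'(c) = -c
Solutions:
 g(c) = C1 + Integral(c/cos(c), c)


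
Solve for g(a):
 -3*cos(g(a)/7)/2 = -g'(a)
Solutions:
 -3*a/2 - 7*log(sin(g(a)/7) - 1)/2 + 7*log(sin(g(a)/7) + 1)/2 = C1


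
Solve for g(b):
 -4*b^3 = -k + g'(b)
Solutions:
 g(b) = C1 - b^4 + b*k


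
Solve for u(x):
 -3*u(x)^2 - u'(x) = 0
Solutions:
 u(x) = 1/(C1 + 3*x)


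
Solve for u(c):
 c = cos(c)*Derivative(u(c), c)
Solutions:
 u(c) = C1 + Integral(c/cos(c), c)


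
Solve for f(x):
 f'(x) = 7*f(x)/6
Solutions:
 f(x) = C1*exp(7*x/6)


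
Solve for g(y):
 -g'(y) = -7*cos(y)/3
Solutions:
 g(y) = C1 + 7*sin(y)/3


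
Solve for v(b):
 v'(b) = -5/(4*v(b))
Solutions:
 v(b) = -sqrt(C1 - 10*b)/2
 v(b) = sqrt(C1 - 10*b)/2


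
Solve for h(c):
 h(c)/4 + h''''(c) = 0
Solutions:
 h(c) = (C1*sin(c/2) + C2*cos(c/2))*exp(-c/2) + (C3*sin(c/2) + C4*cos(c/2))*exp(c/2)


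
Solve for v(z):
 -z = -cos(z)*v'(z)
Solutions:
 v(z) = C1 + Integral(z/cos(z), z)


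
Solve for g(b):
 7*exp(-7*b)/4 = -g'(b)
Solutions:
 g(b) = C1 + exp(-7*b)/4


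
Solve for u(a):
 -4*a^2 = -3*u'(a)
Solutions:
 u(a) = C1 + 4*a^3/9


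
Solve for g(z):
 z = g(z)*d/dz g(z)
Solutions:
 g(z) = -sqrt(C1 + z^2)
 g(z) = sqrt(C1 + z^2)


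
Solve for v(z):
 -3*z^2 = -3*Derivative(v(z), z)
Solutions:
 v(z) = C1 + z^3/3


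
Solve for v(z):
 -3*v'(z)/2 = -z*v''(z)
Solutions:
 v(z) = C1 + C2*z^(5/2)


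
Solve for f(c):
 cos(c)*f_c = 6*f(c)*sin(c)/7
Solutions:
 f(c) = C1/cos(c)^(6/7)


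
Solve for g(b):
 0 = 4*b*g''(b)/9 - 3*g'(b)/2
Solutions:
 g(b) = C1 + C2*b^(35/8)


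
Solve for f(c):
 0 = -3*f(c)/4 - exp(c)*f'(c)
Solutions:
 f(c) = C1*exp(3*exp(-c)/4)


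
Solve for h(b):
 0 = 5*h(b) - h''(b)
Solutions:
 h(b) = C1*exp(-sqrt(5)*b) + C2*exp(sqrt(5)*b)


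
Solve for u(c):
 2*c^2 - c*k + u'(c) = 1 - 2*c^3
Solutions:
 u(c) = C1 - c^4/2 - 2*c^3/3 + c^2*k/2 + c


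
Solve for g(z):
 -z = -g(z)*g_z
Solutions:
 g(z) = -sqrt(C1 + z^2)
 g(z) = sqrt(C1 + z^2)


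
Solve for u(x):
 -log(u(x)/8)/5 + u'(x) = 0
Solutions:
 5*Integral(1/(-log(_y) + 3*log(2)), (_y, u(x))) = C1 - x


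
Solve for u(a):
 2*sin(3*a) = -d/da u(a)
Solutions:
 u(a) = C1 + 2*cos(3*a)/3


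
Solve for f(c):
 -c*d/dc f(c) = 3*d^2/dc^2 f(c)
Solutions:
 f(c) = C1 + C2*erf(sqrt(6)*c/6)


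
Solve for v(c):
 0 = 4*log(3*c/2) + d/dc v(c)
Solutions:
 v(c) = C1 - 4*c*log(c) + c*log(16/81) + 4*c


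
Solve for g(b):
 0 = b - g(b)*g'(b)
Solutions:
 g(b) = -sqrt(C1 + b^2)
 g(b) = sqrt(C1 + b^2)


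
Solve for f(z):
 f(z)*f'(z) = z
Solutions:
 f(z) = -sqrt(C1 + z^2)
 f(z) = sqrt(C1 + z^2)


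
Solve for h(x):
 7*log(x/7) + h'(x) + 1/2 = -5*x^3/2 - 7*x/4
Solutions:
 h(x) = C1 - 5*x^4/8 - 7*x^2/8 - 7*x*log(x) + 13*x/2 + 7*x*log(7)


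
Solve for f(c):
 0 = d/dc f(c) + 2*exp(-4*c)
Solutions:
 f(c) = C1 + exp(-4*c)/2


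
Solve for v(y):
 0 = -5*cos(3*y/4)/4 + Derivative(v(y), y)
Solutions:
 v(y) = C1 + 5*sin(3*y/4)/3


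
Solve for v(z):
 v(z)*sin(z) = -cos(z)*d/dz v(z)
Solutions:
 v(z) = C1*cos(z)


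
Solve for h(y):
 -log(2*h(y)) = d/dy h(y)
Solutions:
 Integral(1/(log(_y) + log(2)), (_y, h(y))) = C1 - y


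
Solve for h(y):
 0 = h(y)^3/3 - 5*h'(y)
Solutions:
 h(y) = -sqrt(30)*sqrt(-1/(C1 + y))/2
 h(y) = sqrt(30)*sqrt(-1/(C1 + y))/2


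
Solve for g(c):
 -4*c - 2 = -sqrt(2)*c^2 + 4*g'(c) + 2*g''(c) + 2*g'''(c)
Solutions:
 g(c) = C1 + sqrt(2)*c^3/12 - c^2/2 - sqrt(2)*c^2/8 - sqrt(2)*c/8 + (C2*sin(sqrt(7)*c/2) + C3*cos(sqrt(7)*c/2))*exp(-c/2)


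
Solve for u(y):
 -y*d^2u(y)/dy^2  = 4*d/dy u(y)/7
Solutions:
 u(y) = C1 + C2*y^(3/7)


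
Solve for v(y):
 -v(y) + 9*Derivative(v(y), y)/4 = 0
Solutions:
 v(y) = C1*exp(4*y/9)


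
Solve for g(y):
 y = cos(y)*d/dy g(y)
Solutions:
 g(y) = C1 + Integral(y/cos(y), y)


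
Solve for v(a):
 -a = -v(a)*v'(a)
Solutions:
 v(a) = -sqrt(C1 + a^2)
 v(a) = sqrt(C1 + a^2)


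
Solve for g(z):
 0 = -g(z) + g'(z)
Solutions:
 g(z) = C1*exp(z)


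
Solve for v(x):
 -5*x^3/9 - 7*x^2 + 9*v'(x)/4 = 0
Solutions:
 v(x) = C1 + 5*x^4/81 + 28*x^3/27


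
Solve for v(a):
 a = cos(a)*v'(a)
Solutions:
 v(a) = C1 + Integral(a/cos(a), a)


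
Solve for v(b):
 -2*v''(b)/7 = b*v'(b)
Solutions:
 v(b) = C1 + C2*erf(sqrt(7)*b/2)


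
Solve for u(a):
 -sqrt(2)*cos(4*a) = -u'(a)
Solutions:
 u(a) = C1 + sqrt(2)*sin(4*a)/4


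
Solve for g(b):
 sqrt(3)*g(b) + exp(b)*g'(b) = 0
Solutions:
 g(b) = C1*exp(sqrt(3)*exp(-b))


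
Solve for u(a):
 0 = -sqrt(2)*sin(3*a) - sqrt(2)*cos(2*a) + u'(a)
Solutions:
 u(a) = C1 + sqrt(2)*sin(2*a)/2 - sqrt(2)*cos(3*a)/3


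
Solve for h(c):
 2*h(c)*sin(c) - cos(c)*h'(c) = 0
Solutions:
 h(c) = C1/cos(c)^2


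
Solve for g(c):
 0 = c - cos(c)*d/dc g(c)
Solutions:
 g(c) = C1 + Integral(c/cos(c), c)


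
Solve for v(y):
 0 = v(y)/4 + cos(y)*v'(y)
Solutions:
 v(y) = C1*(sin(y) - 1)^(1/8)/(sin(y) + 1)^(1/8)
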